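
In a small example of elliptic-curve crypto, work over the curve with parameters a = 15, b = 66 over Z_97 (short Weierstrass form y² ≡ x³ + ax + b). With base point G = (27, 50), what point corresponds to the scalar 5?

Repeated addition: build up to 5G.
2G: tangent at (27, 50): λ = (3·27² + 15)/(2·50) ≡ 68/3. 3⁻¹ ≡ 65 (mod 97) since 3·65 = 195 ≡ 1, so λ ≡ 68·65 ≡ 55.
  x = λ² - 27 - 27 = 3025 - 54 ≡ 61; y = λ·(27 - 61) - 50 ≡ 20. → (61, 20)
3G: (61, 20) + (27, 50). λ = (50 - 20)/(27 - 61) ≡ 30/63 mod 97. 63⁻¹ ≡ 77 (mod 97) since 63·77 = 4851 ≡ 1, so λ ≡ 79.
  x = λ² - 61 - 27 = 6241 - 88 ≡ 42; y = λ·(61 - 42) - 20 ≡ 26. → (42, 26)
4G: (42, 26) + (27, 50). λ = (50 - 26)/(27 - 42) ≡ 24/82 mod 97. 82⁻¹ ≡ 84 (mod 97), so λ ≡ 76.
  x = λ² - 42 - 27 = 5776 - 69 ≡ 81; y = λ·(42 - 81) - 26 ≡ 17. → (81, 17)
5G: (81, 17) + (27, 50). λ = (50 - 17)/(27 - 81) ≡ 33/43 mod 97. 43⁻¹ ≡ 88 (mod 97) since 43·88 = 3784 ≡ 1, so λ ≡ 91.
  x = λ² - 81 - 27 = 8281 - 108 ≡ 25; y = λ·(81 - 25) - 17 ≡ 35. → (25, 35)

(25, 35)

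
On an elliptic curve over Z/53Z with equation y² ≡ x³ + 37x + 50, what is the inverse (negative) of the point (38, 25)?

-(38, 25) = (38, -25 mod 53) = (38, 28).

(38, 28)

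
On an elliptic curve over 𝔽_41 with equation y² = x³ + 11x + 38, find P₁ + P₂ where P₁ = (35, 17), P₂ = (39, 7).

(35, 17) + (39, 7). λ = (7 - 17)/(39 - 35) ≡ 31/4 mod 41. 4⁻¹ ≡ 31 (mod 41) since 4·31 = 124 ≡ 1, so λ ≡ 18.
  x = λ² - 35 - 39 = 324 - 74 ≡ 4; y = λ·(35 - 4) - 17 ≡ 8. → (4, 8)

(4, 8)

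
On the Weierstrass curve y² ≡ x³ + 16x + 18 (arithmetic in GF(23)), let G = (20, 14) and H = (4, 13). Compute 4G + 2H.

First 4G:
Repeated addition: build up to 4G.
2G: tangent at (20, 14): λ = (3·20² + 16)/(2·14) ≡ 20/5. 5⁻¹ ≡ 14 (mod 23) since 5·14 = 70 ≡ 1, so λ ≡ 20·14 ≡ 4.
  x = λ² - 20 - 20 = 16 - 40 ≡ 22; y = λ·(20 - 22) - 14 ≡ 1. → (22, 1)
3G: (22, 1) + (20, 14). λ = (14 - 1)/(20 - 22) ≡ 13/21 mod 23. 21⁻¹ ≡ 11 (mod 23), so λ ≡ 5.
  x = λ² - 22 - 20 = 25 - 42 ≡ 6; y = λ·(22 - 6) - 1 ≡ 10. → (6, 10)
4G: (6, 10) + (20, 14). λ = (14 - 10)/(20 - 6) ≡ 4/14 mod 23. 14⁻¹ ≡ 5 (mod 23), so λ ≡ 20.
  x = λ² - 6 - 20 = 400 - 26 ≡ 6; y = λ·(6 - 6) - 10 ≡ 13. → (6, 13)
4G = (6, 13).
Next 2H:
Repeated addition: build up to 2H.
2H: tangent at (4, 13): λ = (3·4² + 16)/(2·13) ≡ 18/3. 3⁻¹ ≡ 8 (mod 23) since 3·8 = 24 ≡ 1, so λ ≡ 18·8 ≡ 6.
  x = λ² - 4 - 4 = 36 - 8 ≡ 5; y = λ·(4 - 5) - 13 ≡ 4. → (5, 4)
2H = (5, 4).
Finally 4G + 2H:
(6, 13) + (5, 4). λ = (4 - 13)/(5 - 6) ≡ 14/22 mod 23. 22⁻¹ ≡ 22 (mod 23), so λ ≡ 9.
  x = λ² - 6 - 5 = 81 - 11 ≡ 1; y = λ·(6 - 1) - 13 ≡ 9. → (1, 9)

(1, 9)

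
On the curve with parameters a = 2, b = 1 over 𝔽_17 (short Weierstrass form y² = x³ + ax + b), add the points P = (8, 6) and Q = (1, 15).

(8, 6) + (1, 15). λ = (15 - 6)/(1 - 8) ≡ 9/10 mod 17. 10⁻¹ ≡ 12 (mod 17), so λ ≡ 6.
  x = λ² - 8 - 1 = 36 - 9 ≡ 10; y = λ·(8 - 10) - 6 ≡ 16. → (10, 16)

(10, 16)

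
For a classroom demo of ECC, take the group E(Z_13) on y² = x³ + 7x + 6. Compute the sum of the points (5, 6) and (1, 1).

(5, 6) + (1, 1). λ = (1 - 6)/(1 - 5) ≡ 8/9 mod 13. 9⁻¹ ≡ 3 (mod 13) since 9·3 = 27 ≡ 1, so λ ≡ 11.
  x = λ² - 5 - 1 = 121 - 6 ≡ 11; y = λ·(5 - 11) - 6 ≡ 6. → (11, 6)

(11, 6)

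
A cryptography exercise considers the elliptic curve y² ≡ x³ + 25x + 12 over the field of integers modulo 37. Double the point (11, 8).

(18, 35)

tangent at (11, 8): λ = (3·11² + 25)/(2·8) ≡ 18/16. 16⁻¹ ≡ 7 (mod 37) since 16·7 = 112 ≡ 1, so λ ≡ 18·7 ≡ 15.
  x = λ² - 11 - 11 = 225 - 22 ≡ 18; y = λ·(11 - 18) - 8 ≡ 35. → (18, 35)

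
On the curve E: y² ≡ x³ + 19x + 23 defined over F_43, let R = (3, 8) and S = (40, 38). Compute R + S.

(3, 8) + (40, 38). λ = (38 - 8)/(40 - 3) ≡ 30/37 mod 43. 37⁻¹ ≡ 7 (mod 43), so λ ≡ 38.
  x = λ² - 3 - 40 = 1444 - 43 ≡ 25; y = λ·(3 - 25) - 8 ≡ 16. → (25, 16)

(25, 16)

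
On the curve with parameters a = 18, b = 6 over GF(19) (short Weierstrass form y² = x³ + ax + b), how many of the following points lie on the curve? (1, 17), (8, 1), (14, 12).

(1, 17): 17² ≡ 4, rhs ≡ 6 → off.
(8, 1): 1² ≡ 1, rhs ≡ 16 → off.
(14, 12): 12² ≡ 11, rhs ≡ 0 → off.

0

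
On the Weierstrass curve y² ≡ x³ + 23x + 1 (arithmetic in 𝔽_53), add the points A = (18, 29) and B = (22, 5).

(18, 29) + (22, 5). λ = (5 - 29)/(22 - 18) ≡ 29/4 mod 53. 4⁻¹ ≡ 40 (mod 53), so λ ≡ 47.
  x = λ² - 18 - 22 = 2209 - 40 ≡ 49; y = λ·(18 - 49) - 29 ≡ 51. → (49, 51)

(49, 51)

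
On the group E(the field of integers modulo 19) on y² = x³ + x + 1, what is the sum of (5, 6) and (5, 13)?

The two points share x = 5 and their y-coordinates satisfy 6 + 13 ≡ 0 (mod 19), so they are inverses. Their sum is the point at infinity.

O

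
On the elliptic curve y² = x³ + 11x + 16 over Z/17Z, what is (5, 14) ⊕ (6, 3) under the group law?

(5, 14) + (6, 3). λ = (3 - 14)/(6 - 5) ≡ 6/1 mod 17. 1⁻¹ ≡ 1 (mod 17), so λ ≡ 6.
  x = λ² - 5 - 6 = 36 - 11 ≡ 8; y = λ·(5 - 8) - 14 ≡ 2. → (8, 2)

(8, 2)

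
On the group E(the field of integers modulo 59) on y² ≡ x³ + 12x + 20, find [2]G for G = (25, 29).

tangent at (25, 29): λ = (3·25² + 12)/(2·29) ≡ 58/58. 58⁻¹ ≡ 58 (mod 59), so λ ≡ 58·58 ≡ 1.
  x = λ² - 25 - 25 = 1 - 50 ≡ 10; y = λ·(25 - 10) - 29 ≡ 45. → (10, 45)

(10, 45)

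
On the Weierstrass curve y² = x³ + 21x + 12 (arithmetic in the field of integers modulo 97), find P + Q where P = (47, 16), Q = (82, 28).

(61, 18)

(47, 16) + (82, 28). λ = (28 - 16)/(82 - 47) ≡ 12/35 mod 97. 35⁻¹ ≡ 61 (mod 97) since 35·61 = 2135 ≡ 1, so λ ≡ 53.
  x = λ² - 47 - 82 = 2809 - 129 ≡ 61; y = λ·(47 - 61) - 16 ≡ 18. → (61, 18)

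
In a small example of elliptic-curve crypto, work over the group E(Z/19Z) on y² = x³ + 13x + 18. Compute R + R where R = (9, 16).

(8, 11)

tangent at (9, 16): λ = (3·9² + 13)/(2·16) ≡ 9/13. 13⁻¹ ≡ 3 (mod 19), so λ ≡ 9·3 ≡ 8.
  x = λ² - 9 - 9 = 64 - 18 ≡ 8; y = λ·(9 - 8) - 16 ≡ 11. → (8, 11)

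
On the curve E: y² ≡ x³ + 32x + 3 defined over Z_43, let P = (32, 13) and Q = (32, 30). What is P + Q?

O

The two points share x = 32 and their y-coordinates satisfy 13 + 30 ≡ 0 (mod 43), so they are inverses. Their sum is ∞.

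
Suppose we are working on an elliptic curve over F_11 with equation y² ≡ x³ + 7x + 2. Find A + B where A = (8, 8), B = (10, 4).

(8, 8) + (10, 4). λ = (4 - 8)/(10 - 8) ≡ 7/2 mod 11. 2⁻¹ ≡ 6 (mod 11), so λ ≡ 9.
  x = λ² - 8 - 10 = 81 - 18 ≡ 8; y = λ·(8 - 8) - 8 ≡ 3. → (8, 3)

(8, 3)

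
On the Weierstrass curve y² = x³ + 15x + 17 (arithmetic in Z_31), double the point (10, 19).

(21, 13)

tangent at (10, 19): λ = (3·10² + 15)/(2·19) ≡ 5/7. 7⁻¹ ≡ 9 (mod 31), so λ ≡ 5·9 ≡ 14.
  x = λ² - 10 - 10 = 196 - 20 ≡ 21; y = λ·(10 - 21) - 19 ≡ 13. → (21, 13)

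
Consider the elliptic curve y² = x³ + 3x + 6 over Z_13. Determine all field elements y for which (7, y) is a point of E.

x³ + 3x + 6 = 370 ≡ 6 (mod 13).
6 is a non-residue mod 13; no y exists.

none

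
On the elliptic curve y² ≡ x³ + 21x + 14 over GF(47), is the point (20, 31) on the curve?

yes

y² = 31² ≡ 21; x³ + 21x + 14 = 8434 ≡ 21 (mod 47). 21 = 21.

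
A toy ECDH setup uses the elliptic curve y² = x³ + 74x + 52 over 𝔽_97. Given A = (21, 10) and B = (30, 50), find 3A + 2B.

(21, 10)

First 3A:
Repeated addition: build up to 3A.
2A: tangent at (21, 10): λ = (3·21² + 74)/(2·10) ≡ 39/20. 20⁻¹ ≡ 34 (mod 97) since 20·34 = 680 ≡ 1, so λ ≡ 39·34 ≡ 65.
  x = λ² - 21 - 21 = 4225 - 42 ≡ 12; y = λ·(21 - 12) - 10 ≡ 90. → (12, 90)
3A: (12, 90) + (21, 10). λ = (10 - 90)/(21 - 12) ≡ 17/9 mod 97. 9⁻¹ ≡ 54 (mod 97) since 9·54 = 486 ≡ 1, so λ ≡ 45.
  x = λ² - 12 - 21 = 2025 - 33 ≡ 52; y = λ·(12 - 52) - 90 ≡ 50. → (52, 50)
3A = (52, 50).
Next 2B:
Repeated addition: build up to 2B.
2B: tangent at (30, 50): λ = (3·30² + 74)/(2·50) ≡ 58/3. 3⁻¹ ≡ 65 (mod 97) since 3·65 = 195 ≡ 1, so λ ≡ 58·65 ≡ 84.
  x = λ² - 30 - 30 = 7056 - 60 ≡ 12; y = λ·(30 - 12) - 50 ≡ 7. → (12, 7)
2B = (12, 7).
Finally 3A + 2B:
(52, 50) + (12, 7). λ = (7 - 50)/(12 - 52) ≡ 54/57 mod 97. 57⁻¹ ≡ 80 (mod 97), so λ ≡ 52.
  x = λ² - 52 - 12 = 2704 - 64 ≡ 21; y = λ·(52 - 21) - 50 ≡ 10. → (21, 10)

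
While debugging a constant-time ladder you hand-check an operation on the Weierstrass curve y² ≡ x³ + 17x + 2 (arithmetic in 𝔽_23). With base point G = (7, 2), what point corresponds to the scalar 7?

Double-and-add on 7 = (111)₂. Start with G = (7, 2) for the leading 1-bit.
double: tangent at (7, 2): λ = (3·7² + 17)/(2·2) ≡ 3/4. 4⁻¹ ≡ 6 (mod 23) since 4·6 = 24 ≡ 1, so λ ≡ 3·6 ≡ 18.
  x = λ² - 7 - 7 = 324 - 14 ≡ 11; y = λ·(7 - 11) - 2 ≡ 18. → (11, 18)
add G: (11, 18) + (7, 2). λ = (2 - 18)/(7 - 11) ≡ 7/19 mod 23. 19⁻¹ ≡ 17 (mod 23), so λ ≡ 4.
  x = λ² - 11 - 7 = 16 - 18 ≡ 21; y = λ·(11 - 21) - 18 ≡ 11. → (21, 11)
double: tangent at (21, 11): λ = (3·21² + 17)/(2·11) ≡ 6/22. 22⁻¹ ≡ 22 (mod 23) since 22·22 = 484 ≡ 1, so λ ≡ 6·22 ≡ 17.
  x = λ² - 21 - 21 = 289 - 42 ≡ 17; y = λ·(21 - 17) - 11 ≡ 11. → (17, 11)
add G: (17, 11) + (7, 2). λ = (2 - 11)/(7 - 17) ≡ 14/13 mod 23. 13⁻¹ ≡ 16 (mod 23) since 13·16 = 208 ≡ 1, so λ ≡ 17.
  x = λ² - 17 - 7 = 289 - 24 ≡ 12; y = λ·(17 - 12) - 11 ≡ 5. → (12, 5)

(12, 5)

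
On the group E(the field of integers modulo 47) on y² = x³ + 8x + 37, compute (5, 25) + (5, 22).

O

The two points share x = 5 and their y-coordinates satisfy 25 + 22 ≡ 0 (mod 47), so they are inverses. Their sum is O.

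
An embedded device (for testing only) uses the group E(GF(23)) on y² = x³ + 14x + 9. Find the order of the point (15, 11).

7

2P: tangent at (15, 11): λ = (3·15² + 14)/(2·11) ≡ 22/22. 22⁻¹ ≡ 22 (mod 23), so λ ≡ 22·22 ≡ 1.
  x = λ² - 15 - 15 = 1 - 30 ≡ 17; y = λ·(15 - 17) - 11 ≡ 10. → (17, 10)
3P: (17, 10) + (15, 11). λ = (11 - 10)/(15 - 17) ≡ 1/21 mod 23. 21⁻¹ ≡ 11 (mod 23) since 21·11 = 231 ≡ 1, so λ ≡ 11.
  x = λ² - 17 - 15 = 121 - 32 ≡ 20; y = λ·(17 - 20) - 10 ≡ 3. → (20, 3)
4P: (20, 3) + (15, 11). λ = (11 - 3)/(15 - 20) ≡ 8/18 mod 23. 18⁻¹ ≡ 9 (mod 23), so λ ≡ 3.
  x = λ² - 20 - 15 = 9 - 35 ≡ 20; y = λ·(20 - 20) - 3 ≡ 20. → (20, 20)
5P: (20, 20) + (15, 11). λ = (11 - 20)/(15 - 20) ≡ 14/18 mod 23. 18⁻¹ ≡ 9 (mod 23) since 18·9 = 162 ≡ 1, so λ ≡ 11.
  x = λ² - 20 - 15 = 121 - 35 ≡ 17; y = λ·(20 - 17) - 20 ≡ 13. → (17, 13)
6P: (17, 13) + (15, 11). λ = (11 - 13)/(15 - 17) ≡ 21/21 mod 23. 21⁻¹ ≡ 11 (mod 23), so λ ≡ 1.
  x = λ² - 17 - 15 = 1 - 32 ≡ 15; y = λ·(17 - 15) - 13 ≡ 12. → (15, 12)
7P: (15, 12) + (15, 11): same x and y₁ ≡ -y₂, so the sum is 𝒪.
7P = 𝒪, so the order is 7.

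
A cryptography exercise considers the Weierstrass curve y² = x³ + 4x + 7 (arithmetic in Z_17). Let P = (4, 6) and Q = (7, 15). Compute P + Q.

(15, 12)

(4, 6) + (7, 15). λ = (15 - 6)/(7 - 4) ≡ 9/3 mod 17. 3⁻¹ ≡ 6 (mod 17) since 3·6 = 18 ≡ 1, so λ ≡ 3.
  x = λ² - 4 - 7 = 9 - 11 ≡ 15; y = λ·(4 - 15) - 6 ≡ 12. → (15, 12)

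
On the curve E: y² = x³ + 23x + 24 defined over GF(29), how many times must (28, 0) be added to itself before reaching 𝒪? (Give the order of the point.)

2

2P: (28, 0) + (28, 0): same x and y₁ ≡ -y₂, so the sum is 𝒪.
2P = 𝒪, so the order is 2.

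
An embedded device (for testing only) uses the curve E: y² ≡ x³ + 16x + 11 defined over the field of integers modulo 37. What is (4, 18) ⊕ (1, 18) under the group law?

(4, 18) + (1, 18). λ = (18 - 18)/(1 - 4) ≡ 0/34 mod 37. 34⁻¹ ≡ 12 (mod 37), so λ ≡ 0.
  x = λ² - 4 - 1 = 0 - 5 ≡ 32; y = λ·(4 - 32) - 18 ≡ 19. → (32, 19)

(32, 19)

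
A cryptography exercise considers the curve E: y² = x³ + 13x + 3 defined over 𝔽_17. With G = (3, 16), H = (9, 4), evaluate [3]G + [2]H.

First 3G:
Repeated addition: build up to 3G.
2G: tangent at (3, 16): λ = (3·3² + 13)/(2·16) ≡ 6/15. 15⁻¹ ≡ 8 (mod 17) since 15·8 = 120 ≡ 1, so λ ≡ 6·8 ≡ 14.
  x = λ² - 3 - 3 = 196 - 6 ≡ 3; y = λ·(3 - 3) - 16 ≡ 1. → (3, 1)
3G: (3, 1) + (3, 16): same x and y₁ ≡ -y₂, so the sum is O.
3G = O.
Next 2H:
Repeated addition: build up to 2H.
2H: tangent at (9, 4): λ = (3·9² + 13)/(2·4) ≡ 1/8. 8⁻¹ ≡ 15 (mod 17) since 8·15 = 120 ≡ 1, so λ ≡ 1·15 ≡ 15.
  x = λ² - 9 - 9 = 225 - 18 ≡ 3; y = λ·(9 - 3) - 4 ≡ 1. → (3, 1)
2H = (3, 1).
Finally 3G + 2H:
O + (3, 1) = (3, 1) (identity).

(3, 1)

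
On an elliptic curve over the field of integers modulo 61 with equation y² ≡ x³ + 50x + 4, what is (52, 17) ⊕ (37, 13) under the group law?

(45, 54)

(52, 17) + (37, 13). λ = (13 - 17)/(37 - 52) ≡ 57/46 mod 61. 46⁻¹ ≡ 4 (mod 61), so λ ≡ 45.
  x = λ² - 52 - 37 = 2025 - 89 ≡ 45; y = λ·(52 - 45) - 17 ≡ 54. → (45, 54)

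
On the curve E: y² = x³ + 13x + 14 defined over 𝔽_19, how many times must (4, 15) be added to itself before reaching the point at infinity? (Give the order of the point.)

12

2P: tangent at (4, 15): λ = (3·4² + 13)/(2·15) ≡ 4/11. 11⁻¹ ≡ 7 (mod 19) since 11·7 = 77 ≡ 1, so λ ≡ 4·7 ≡ 9.
  x = λ² - 4 - 4 = 81 - 8 ≡ 16; y = λ·(4 - 16) - 15 ≡ 10. → (16, 10)
3P: (16, 10) + (4, 15). λ = (15 - 10)/(4 - 16) ≡ 5/7 mod 19. 7⁻¹ ≡ 11 (mod 19), so λ ≡ 17.
  x = λ² - 16 - 4 = 289 - 20 ≡ 3; y = λ·(16 - 3) - 10 ≡ 2. → (3, 2)
4P: (3, 2) + (4, 15). λ = (15 - 2)/(4 - 3) ≡ 13/1 mod 19. 1⁻¹ ≡ 1 (mod 19) since 1·1 = 1 ≡ 1, so λ ≡ 13.
  x = λ² - 3 - 4 = 169 - 7 ≡ 10; y = λ·(3 - 10) - 2 ≡ 2. → (10, 2)
5P: (10, 2) + (4, 15). λ = (15 - 2)/(4 - 10) ≡ 13/13 mod 19. 13⁻¹ ≡ 3 (mod 19), so λ ≡ 1.
  x = λ² - 10 - 4 = 1 - 14 ≡ 6; y = λ·(10 - 6) - 2 ≡ 2. → (6, 2)
6P: (6, 2) + (4, 15). λ = (15 - 2)/(4 - 6) ≡ 13/17 mod 19. 17⁻¹ ≡ 9 (mod 19), so λ ≡ 3.
  x = λ² - 6 - 4 = 9 - 10 ≡ 18; y = λ·(6 - 18) - 2 ≡ 0. → (18, 0)
7P: (18, 0) + (4, 15). λ = (15 - 0)/(4 - 18) ≡ 15/5 mod 19. 5⁻¹ ≡ 4 (mod 19), so λ ≡ 3.
  x = λ² - 18 - 4 = 9 - 22 ≡ 6; y = λ·(18 - 6) - 0 ≡ 17. → (6, 17)
8P: (6, 17) + (4, 15). λ = (15 - 17)/(4 - 6) ≡ 17/17 mod 19. 17⁻¹ ≡ 9 (mod 19), so λ ≡ 1.
  x = λ² - 6 - 4 = 1 - 10 ≡ 10; y = λ·(6 - 10) - 17 ≡ 17. → (10, 17)
9P: (10, 17) + (4, 15). λ = (15 - 17)/(4 - 10) ≡ 17/13 mod 19. 13⁻¹ ≡ 3 (mod 19), so λ ≡ 13.
  x = λ² - 10 - 4 = 169 - 14 ≡ 3; y = λ·(10 - 3) - 17 ≡ 17. → (3, 17)
10P: (3, 17) + (4, 15). λ = (15 - 17)/(4 - 3) ≡ 17/1 mod 19. 1⁻¹ ≡ 1 (mod 19) since 1·1 = 1 ≡ 1, so λ ≡ 17.
  x = λ² - 3 - 4 = 289 - 7 ≡ 16; y = λ·(3 - 16) - 17 ≡ 9. → (16, 9)
11P: (16, 9) + (4, 15). λ = (15 - 9)/(4 - 16) ≡ 6/7 mod 19. 7⁻¹ ≡ 11 (mod 19), so λ ≡ 9.
  x = λ² - 16 - 4 = 81 - 20 ≡ 4; y = λ·(16 - 4) - 9 ≡ 4. → (4, 4)
12P: (4, 4) + (4, 15): same x and y₁ ≡ -y₂, so the sum is the point at infinity.
12P = the point at infinity, so the order is 12.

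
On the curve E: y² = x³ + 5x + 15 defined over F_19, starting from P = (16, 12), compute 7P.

Double-and-add on 7 = (111)₂. Start with P = (16, 12) for the leading 1-bit.
double: tangent at (16, 12): λ = (3·16² + 5)/(2·12) ≡ 13/5. 5⁻¹ ≡ 4 (mod 19), so λ ≡ 13·4 ≡ 14.
  x = λ² - 16 - 16 = 196 - 32 ≡ 12; y = λ·(16 - 12) - 12 ≡ 6. → (12, 6)
add P: (12, 6) + (16, 12). λ = (12 - 6)/(16 - 12) ≡ 6/4 mod 19. 4⁻¹ ≡ 5 (mod 19), so λ ≡ 11.
  x = λ² - 12 - 16 = 121 - 28 ≡ 17; y = λ·(12 - 17) - 6 ≡ 15. → (17, 15)
double: tangent at (17, 15): λ = (3·17² + 5)/(2·15) ≡ 17/11. 11⁻¹ ≡ 7 (mod 19) since 11·7 = 77 ≡ 1, so λ ≡ 17·7 ≡ 5.
  x = λ² - 17 - 17 = 25 - 34 ≡ 10; y = λ·(17 - 10) - 15 ≡ 1. → (10, 1)
add P: (10, 1) + (16, 12). λ = (12 - 1)/(16 - 10) ≡ 11/6 mod 19. 6⁻¹ ≡ 16 (mod 19), so λ ≡ 5.
  x = λ² - 10 - 16 = 25 - 26 ≡ 18; y = λ·(10 - 18) - 1 ≡ 16. → (18, 16)

(18, 16)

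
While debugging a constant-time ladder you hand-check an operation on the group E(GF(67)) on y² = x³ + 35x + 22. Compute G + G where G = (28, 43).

(17, 6)

tangent at (28, 43): λ = (3·28² + 35)/(2·43) ≡ 42/19. 19⁻¹ ≡ 60 (mod 67) since 19·60 = 1140 ≡ 1, so λ ≡ 42·60 ≡ 41.
  x = λ² - 28 - 28 = 1681 - 56 ≡ 17; y = λ·(28 - 17) - 43 ≡ 6. → (17, 6)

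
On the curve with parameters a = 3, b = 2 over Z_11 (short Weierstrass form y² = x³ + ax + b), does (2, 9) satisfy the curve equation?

no

y² = 9² ≡ 4; x³ + 3x + 2 = 16 ≡ 5 (mod 11). 4 ≠ 5.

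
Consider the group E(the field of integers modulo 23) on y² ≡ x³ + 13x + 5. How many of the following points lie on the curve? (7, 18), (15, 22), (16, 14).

1

(7, 18): 18² ≡ 2, rhs ≡ 2 → on.
(15, 22): 22² ≡ 1, rhs ≡ 10 → off.
(16, 14): 14² ≡ 12, rhs ≡ 8 → off.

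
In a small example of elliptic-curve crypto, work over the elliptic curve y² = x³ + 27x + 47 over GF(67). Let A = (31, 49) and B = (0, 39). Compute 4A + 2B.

(33, 5)

First 4A:
Double-and-add on 4 = (100)₂. Start with A = (31, 49) for the leading 1-bit.
double: tangent at (31, 49): λ = (3·31² + 27)/(2·49) ≡ 29/31. 31⁻¹ ≡ 13 (mod 67), so λ ≡ 29·13 ≡ 42.
  x = λ² - 31 - 31 = 1764 - 62 ≡ 27; y = λ·(31 - 27) - 49 ≡ 52. → (27, 52)
double: tangent at (27, 52): λ = (3·27² + 27)/(2·52) ≡ 3/37. 37⁻¹ ≡ 29 (mod 67), so λ ≡ 3·29 ≡ 20.
  x = λ² - 27 - 27 = 400 - 54 ≡ 11; y = λ·(27 - 11) - 52 ≡ 0. → (11, 0)
4A = (11, 0).
Next 2B:
Repeated addition: build up to 2B.
2B: tangent at (0, 39): λ = (3·0² + 27)/(2·39) ≡ 27/11. 11⁻¹ ≡ 61 (mod 67), so λ ≡ 27·61 ≡ 39.
  x = λ² - 0 - 0 = 1521 - 0 ≡ 47; y = λ·(0 - 47) - 39 ≡ 4. → (47, 4)
2B = (47, 4).
Finally 4A + 2B:
(11, 0) + (47, 4). λ = (4 - 0)/(47 - 11) ≡ 4/36 mod 67. 36⁻¹ ≡ 54 (mod 67) since 36·54 = 1944 ≡ 1, so λ ≡ 15.
  x = λ² - 11 - 47 = 225 - 58 ≡ 33; y = λ·(11 - 33) - 0 ≡ 5. → (33, 5)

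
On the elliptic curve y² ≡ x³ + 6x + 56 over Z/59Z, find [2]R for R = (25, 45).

tangent at (25, 45): λ = (3·25² + 6)/(2·45) ≡ 52/31. 31⁻¹ ≡ 40 (mod 59) since 31·40 = 1240 ≡ 1, so λ ≡ 52·40 ≡ 15.
  x = λ² - 25 - 25 = 225 - 50 ≡ 57; y = λ·(25 - 57) - 45 ≡ 6. → (57, 6)

(57, 6)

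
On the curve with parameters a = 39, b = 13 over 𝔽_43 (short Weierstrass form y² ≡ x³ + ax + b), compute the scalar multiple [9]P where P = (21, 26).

Double-and-add on 9 = (1001)₂. Start with P = (21, 26) for the leading 1-bit.
double: tangent at (21, 26): λ = (3·21² + 39)/(2·26) ≡ 29/9. 9⁻¹ ≡ 24 (mod 43), so λ ≡ 29·24 ≡ 8.
  x = λ² - 21 - 21 = 64 - 42 ≡ 22; y = λ·(21 - 22) - 26 ≡ 9. → (22, 9)
double: tangent at (22, 9): λ = (3·22² + 39)/(2·9) ≡ 29/18. 18⁻¹ ≡ 12 (mod 43), so λ ≡ 29·12 ≡ 4.
  x = λ² - 22 - 22 = 16 - 44 ≡ 15; y = λ·(22 - 15) - 9 ≡ 19. → (15, 19)
double: tangent at (15, 19): λ = (3·15² + 39)/(2·19) ≡ 26/38. 38⁻¹ ≡ 17 (mod 43) since 38·17 = 646 ≡ 1, so λ ≡ 26·17 ≡ 12.
  x = λ² - 15 - 15 = 144 - 30 ≡ 28; y = λ·(15 - 28) - 19 ≡ 40. → (28, 40)
add P: (28, 40) + (21, 26). λ = (26 - 40)/(21 - 28) ≡ 29/36 mod 43. 36⁻¹ ≡ 6 (mod 43), so λ ≡ 2.
  x = λ² - 28 - 21 = 4 - 49 ≡ 41; y = λ·(28 - 41) - 40 ≡ 20. → (41, 20)

(41, 20)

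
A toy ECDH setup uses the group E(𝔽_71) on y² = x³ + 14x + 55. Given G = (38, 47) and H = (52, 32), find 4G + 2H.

(8, 53)

First 4G:
Repeated addition: build up to 4G.
2G: tangent at (38, 47): λ = (3·38² + 14)/(2·47) ≡ 15/23. 23⁻¹ ≡ 34 (mod 71), so λ ≡ 15·34 ≡ 13.
  x = λ² - 38 - 38 = 169 - 76 ≡ 22; y = λ·(38 - 22) - 47 ≡ 19. → (22, 19)
3G: (22, 19) + (38, 47). λ = (47 - 19)/(38 - 22) ≡ 28/16 mod 71. 16⁻¹ ≡ 40 (mod 71) since 16·40 = 640 ≡ 1, so λ ≡ 55.
  x = λ² - 22 - 38 = 3025 - 60 ≡ 54; y = λ·(22 - 54) - 19 ≡ 67. → (54, 67)
4G: (54, 67) + (38, 47). λ = (47 - 67)/(38 - 54) ≡ 51/55 mod 71. 55⁻¹ ≡ 31 (mod 71) since 55·31 = 1705 ≡ 1, so λ ≡ 19.
  x = λ² - 54 - 38 = 361 - 92 ≡ 56; y = λ·(54 - 56) - 67 ≡ 37. → (56, 37)
4G = (56, 37).
Next 2H:
Repeated addition: build up to 2H.
2H: tangent at (52, 32): λ = (3·52² + 14)/(2·32) ≡ 32/64. 64⁻¹ ≡ 10 (mod 71) since 64·10 = 640 ≡ 1, so λ ≡ 32·10 ≡ 36.
  x = λ² - 52 - 52 = 1296 - 104 ≡ 56; y = λ·(52 - 56) - 32 ≡ 37. → (56, 37)
2H = (56, 37).
Finally 4G + 2H:
tangent at (56, 37): λ = (3·56² + 14)/(2·37) ≡ 50/3. 3⁻¹ ≡ 24 (mod 71), so λ ≡ 50·24 ≡ 64.
  x = λ² - 56 - 56 = 4096 - 112 ≡ 8; y = λ·(56 - 8) - 37 ≡ 53. → (8, 53)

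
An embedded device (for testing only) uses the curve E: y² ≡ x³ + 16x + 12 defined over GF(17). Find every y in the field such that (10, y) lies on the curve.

x³ + 16x + 12 = 1172 ≡ 16 (mod 17).
Square roots of 16 mod 17: 4 and 13 (since 4² = 16 ≡ 16).

4, 13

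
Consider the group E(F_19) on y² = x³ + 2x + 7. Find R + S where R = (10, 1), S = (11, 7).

(15, 7)

(10, 1) + (11, 7). λ = (7 - 1)/(11 - 10) ≡ 6/1 mod 19. 1⁻¹ ≡ 1 (mod 19) since 1·1 = 1 ≡ 1, so λ ≡ 6.
  x = λ² - 10 - 11 = 36 - 21 ≡ 15; y = λ·(10 - 15) - 1 ≡ 7. → (15, 7)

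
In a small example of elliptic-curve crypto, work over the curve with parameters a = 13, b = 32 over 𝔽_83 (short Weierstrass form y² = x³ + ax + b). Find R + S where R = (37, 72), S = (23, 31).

(32, 79)

(37, 72) + (23, 31). λ = (31 - 72)/(23 - 37) ≡ 42/69 mod 83. 69⁻¹ ≡ 77 (mod 83), so λ ≡ 80.
  x = λ² - 37 - 23 = 6400 - 60 ≡ 32; y = λ·(37 - 32) - 72 ≡ 79. → (32, 79)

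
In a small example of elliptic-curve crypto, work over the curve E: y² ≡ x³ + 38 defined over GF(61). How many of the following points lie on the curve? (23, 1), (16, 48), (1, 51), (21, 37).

(23, 1): 1² ≡ 1, rhs ≡ 5 → off.
(16, 48): 48² ≡ 47, rhs ≡ 47 → on.
(1, 51): 51² ≡ 39, rhs ≡ 39 → on.
(21, 37): 37² ≡ 27, rhs ≡ 27 → on.

3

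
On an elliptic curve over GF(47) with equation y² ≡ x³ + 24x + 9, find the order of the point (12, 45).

12

2P: tangent at (12, 45): λ = (3·12² + 24)/(2·45) ≡ 33/43. 43⁻¹ ≡ 35 (mod 47), so λ ≡ 33·35 ≡ 27.
  x = λ² - 12 - 12 = 729 - 24 ≡ 0; y = λ·(12 - 0) - 45 ≡ 44. → (0, 44)
3P: (0, 44) + (12, 45). λ = (45 - 44)/(12 - 0) ≡ 1/12 mod 47. 12⁻¹ ≡ 4 (mod 47), so λ ≡ 4.
  x = λ² - 0 - 12 = 16 - 12 ≡ 4; y = λ·(0 - 4) - 44 ≡ 34. → (4, 34)
4P: (4, 34) + (12, 45). λ = (45 - 34)/(12 - 4) ≡ 11/8 mod 47. 8⁻¹ ≡ 6 (mod 47), so λ ≡ 19.
  x = λ² - 4 - 12 = 361 - 16 ≡ 16; y = λ·(4 - 16) - 34 ≡ 20. → (16, 20)
5P: (16, 20) + (12, 45). λ = (45 - 20)/(12 - 16) ≡ 25/43 mod 47. 43⁻¹ ≡ 35 (mod 47), so λ ≡ 29.
  x = λ² - 16 - 12 = 841 - 28 ≡ 14; y = λ·(16 - 14) - 20 ≡ 38. → (14, 38)
6P: (14, 38) + (12, 45). λ = (45 - 38)/(12 - 14) ≡ 7/45 mod 47. 45⁻¹ ≡ 23 (mod 47), so λ ≡ 20.
  x = λ² - 14 - 12 = 400 - 26 ≡ 45; y = λ·(14 - 45) - 38 ≡ 0. → (45, 0)
7P: (45, 0) + (12, 45). λ = (45 - 0)/(12 - 45) ≡ 45/14 mod 47. 14⁻¹ ≡ 37 (mod 47), so λ ≡ 20.
  x = λ² - 45 - 12 = 400 - 57 ≡ 14; y = λ·(45 - 14) - 0 ≡ 9. → (14, 9)
8P: (14, 9) + (12, 45). λ = (45 - 9)/(12 - 14) ≡ 36/45 mod 47. 45⁻¹ ≡ 23 (mod 47), so λ ≡ 29.
  x = λ² - 14 - 12 = 841 - 26 ≡ 16; y = λ·(14 - 16) - 9 ≡ 27. → (16, 27)
9P: (16, 27) + (12, 45). λ = (45 - 27)/(12 - 16) ≡ 18/43 mod 47. 43⁻¹ ≡ 35 (mod 47) since 43·35 = 1505 ≡ 1, so λ ≡ 19.
  x = λ² - 16 - 12 = 361 - 28 ≡ 4; y = λ·(16 - 4) - 27 ≡ 13. → (4, 13)
10P: (4, 13) + (12, 45). λ = (45 - 13)/(12 - 4) ≡ 32/8 mod 47. 8⁻¹ ≡ 6 (mod 47) since 8·6 = 48 ≡ 1, so λ ≡ 4.
  x = λ² - 4 - 12 = 16 - 16 ≡ 0; y = λ·(4 - 0) - 13 ≡ 3. → (0, 3)
11P: (0, 3) + (12, 45). λ = (45 - 3)/(12 - 0) ≡ 42/12 mod 47. 12⁻¹ ≡ 4 (mod 47), so λ ≡ 27.
  x = λ² - 0 - 12 = 729 - 12 ≡ 12; y = λ·(0 - 12) - 3 ≡ 2. → (12, 2)
12P: (12, 2) + (12, 45): same x and y₁ ≡ -y₂, so the sum is the point at infinity.
12P = the point at infinity, so the order is 12.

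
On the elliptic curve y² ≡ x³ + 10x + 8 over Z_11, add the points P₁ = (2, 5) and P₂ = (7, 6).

(2, 5) + (7, 6). λ = (6 - 5)/(7 - 2) ≡ 1/5 mod 11. 5⁻¹ ≡ 9 (mod 11), so λ ≡ 9.
  x = λ² - 2 - 7 = 81 - 9 ≡ 6; y = λ·(2 - 6) - 5 ≡ 3. → (6, 3)

(6, 3)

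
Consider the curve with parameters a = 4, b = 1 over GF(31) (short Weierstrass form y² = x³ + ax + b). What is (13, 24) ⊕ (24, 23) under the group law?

(13, 24) + (24, 23). λ = (23 - 24)/(24 - 13) ≡ 30/11 mod 31. 11⁻¹ ≡ 17 (mod 31) since 11·17 = 187 ≡ 1, so λ ≡ 14.
  x = λ² - 13 - 24 = 196 - 37 ≡ 4; y = λ·(13 - 4) - 24 ≡ 9. → (4, 9)

(4, 9)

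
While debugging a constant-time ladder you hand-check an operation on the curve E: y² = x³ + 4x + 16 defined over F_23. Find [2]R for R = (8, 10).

tangent at (8, 10): λ = (3·8² + 4)/(2·10) ≡ 12/20. 20⁻¹ ≡ 15 (mod 23) since 20·15 = 300 ≡ 1, so λ ≡ 12·15 ≡ 19.
  x = λ² - 8 - 8 = 361 - 16 ≡ 0; y = λ·(8 - 0) - 10 ≡ 4. → (0, 4)

(0, 4)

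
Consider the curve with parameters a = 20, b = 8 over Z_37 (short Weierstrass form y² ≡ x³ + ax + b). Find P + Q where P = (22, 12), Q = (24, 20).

(7, 11)

(22, 12) + (24, 20). λ = (20 - 12)/(24 - 22) ≡ 8/2 mod 37. 2⁻¹ ≡ 19 (mod 37), so λ ≡ 4.
  x = λ² - 22 - 24 = 16 - 46 ≡ 7; y = λ·(22 - 7) - 12 ≡ 11. → (7, 11)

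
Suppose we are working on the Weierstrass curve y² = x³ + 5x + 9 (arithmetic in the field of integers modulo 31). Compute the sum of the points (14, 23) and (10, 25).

(15, 24)

(14, 23) + (10, 25). λ = (25 - 23)/(10 - 14) ≡ 2/27 mod 31. 27⁻¹ ≡ 23 (mod 31), so λ ≡ 15.
  x = λ² - 14 - 10 = 225 - 24 ≡ 15; y = λ·(14 - 15) - 23 ≡ 24. → (15, 24)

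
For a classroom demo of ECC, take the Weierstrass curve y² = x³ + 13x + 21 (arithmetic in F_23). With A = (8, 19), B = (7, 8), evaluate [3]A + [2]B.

First 3A:
Repeated addition: build up to 3A.
2A: tangent at (8, 19): λ = (3·8² + 13)/(2·19) ≡ 21/15. 15⁻¹ ≡ 20 (mod 23) since 15·20 = 300 ≡ 1, so λ ≡ 21·20 ≡ 6.
  x = λ² - 8 - 8 = 36 - 16 ≡ 20; y = λ·(8 - 20) - 19 ≡ 1. → (20, 1)
3A: (20, 1) + (8, 19). λ = (19 - 1)/(8 - 20) ≡ 18/11 mod 23. 11⁻¹ ≡ 21 (mod 23) since 11·21 = 231 ≡ 1, so λ ≡ 10.
  x = λ² - 20 - 8 = 100 - 28 ≡ 3; y = λ·(20 - 3) - 1 ≡ 8. → (3, 8)
3A = (3, 8).
Next 2B:
Repeated addition: build up to 2B.
2B: tangent at (7, 8): λ = (3·7² + 13)/(2·8) ≡ 22/16. 16⁻¹ ≡ 13 (mod 23) since 16·13 = 208 ≡ 1, so λ ≡ 22·13 ≡ 10.
  x = λ² - 7 - 7 = 100 - 14 ≡ 17; y = λ·(7 - 17) - 8 ≡ 7. → (17, 7)
2B = (17, 7).
Finally 3A + 2B:
(3, 8) + (17, 7). λ = (7 - 8)/(17 - 3) ≡ 22/14 mod 23. 14⁻¹ ≡ 5 (mod 23), so λ ≡ 18.
  x = λ² - 3 - 17 = 324 - 20 ≡ 5; y = λ·(3 - 5) - 8 ≡ 2. → (5, 2)

(5, 2)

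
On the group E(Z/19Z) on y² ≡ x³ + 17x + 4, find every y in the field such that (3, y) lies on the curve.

x³ + 17x + 4 = 82 ≡ 6 (mod 19).
Square roots of 6 mod 19: 5 and 14 (since 5² = 25 ≡ 6).

5, 14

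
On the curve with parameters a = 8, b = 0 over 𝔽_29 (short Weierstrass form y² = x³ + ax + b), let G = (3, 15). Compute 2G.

tangent at (3, 15): λ = (3·3² + 8)/(2·15) ≡ 6/1. 1⁻¹ ≡ 1 (mod 29), so λ ≡ 6·1 ≡ 6.
  x = λ² - 3 - 3 = 36 - 6 ≡ 1; y = λ·(3 - 1) - 15 ≡ 26. → (1, 26)

(1, 26)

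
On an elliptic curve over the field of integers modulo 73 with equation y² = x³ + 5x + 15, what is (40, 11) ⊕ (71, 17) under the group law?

(40, 11) + (71, 17). λ = (17 - 11)/(71 - 40) ≡ 6/31 mod 73. 31⁻¹ ≡ 33 (mod 73) since 31·33 = 1023 ≡ 1, so λ ≡ 52.
  x = λ² - 40 - 71 = 2704 - 111 ≡ 38; y = λ·(40 - 38) - 11 ≡ 20. → (38, 20)

(38, 20)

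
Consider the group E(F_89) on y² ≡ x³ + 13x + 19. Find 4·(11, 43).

Write Q = (11, 43).
Double-and-add on 4 = (100)₂. Start with Q = (11, 43) for the leading 1-bit.
double: tangent at (11, 43): λ = (3·11² + 13)/(2·43) ≡ 20/86. 86⁻¹ ≡ 59 (mod 89), so λ ≡ 20·59 ≡ 23.
  x = λ² - 11 - 11 = 529 - 22 ≡ 62; y = λ·(11 - 62) - 43 ≡ 30. → (62, 30)
double: tangent at (62, 30): λ = (3·62² + 13)/(2·30) ≡ 64/60. 60⁻¹ ≡ 46 (mod 89) since 60·46 = 2760 ≡ 1, so λ ≡ 64·46 ≡ 7.
  x = λ² - 62 - 62 = 49 - 124 ≡ 14; y = λ·(62 - 14) - 30 ≡ 39. → (14, 39)

(14, 39)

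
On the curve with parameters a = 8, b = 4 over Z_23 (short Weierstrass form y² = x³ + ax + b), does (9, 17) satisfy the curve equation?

no

y² = 17² ≡ 13; x³ + 8x + 4 = 805 ≡ 0 (mod 23). 13 ≠ 0.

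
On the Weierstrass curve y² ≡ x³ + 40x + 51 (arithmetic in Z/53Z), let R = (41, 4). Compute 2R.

tangent at (41, 4): λ = (3·41² + 40)/(2·4) ≡ 48/8. 8⁻¹ ≡ 20 (mod 53), so λ ≡ 48·20 ≡ 6.
  x = λ² - 41 - 41 = 36 - 82 ≡ 7; y = λ·(41 - 7) - 4 ≡ 41. → (7, 41)

(7, 41)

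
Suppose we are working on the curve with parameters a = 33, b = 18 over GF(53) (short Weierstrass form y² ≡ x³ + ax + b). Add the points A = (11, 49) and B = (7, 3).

(48, 29)

(11, 49) + (7, 3). λ = (3 - 49)/(7 - 11) ≡ 7/49 mod 53. 49⁻¹ ≡ 13 (mod 53), so λ ≡ 38.
  x = λ² - 11 - 7 = 1444 - 18 ≡ 48; y = λ·(11 - 48) - 49 ≡ 29. → (48, 29)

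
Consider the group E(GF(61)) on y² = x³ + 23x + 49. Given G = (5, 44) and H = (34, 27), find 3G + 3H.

(58, 21)

First 3G:
Repeated addition: build up to 3G.
2G: tangent at (5, 44): λ = (3·5² + 23)/(2·44) ≡ 37/27. 27⁻¹ ≡ 52 (mod 61), so λ ≡ 37·52 ≡ 33.
  x = λ² - 5 - 5 = 1089 - 10 ≡ 42; y = λ·(5 - 42) - 44 ≡ 16. → (42, 16)
3G: (42, 16) + (5, 44). λ = (44 - 16)/(5 - 42) ≡ 28/24 mod 61. 24⁻¹ ≡ 28 (mod 61), so λ ≡ 52.
  x = λ² - 42 - 5 = 2704 - 47 ≡ 34; y = λ·(42 - 34) - 16 ≡ 34. → (34, 34)
3G = (34, 34).
Next 3H:
Repeated addition: build up to 3H.
2H: tangent at (34, 27): λ = (3·34² + 23)/(2·27) ≡ 14/54. 54⁻¹ ≡ 26 (mod 61) since 54·26 = 1404 ≡ 1, so λ ≡ 14·26 ≡ 59.
  x = λ² - 34 - 34 = 3481 - 68 ≡ 58; y = λ·(34 - 58) - 27 ≡ 21. → (58, 21)
3H: (58, 21) + (34, 27). λ = (27 - 21)/(34 - 58) ≡ 6/37 mod 61. 37⁻¹ ≡ 33 (mod 61) since 37·33 = 1221 ≡ 1, so λ ≡ 15.
  x = λ² - 58 - 34 = 225 - 92 ≡ 11; y = λ·(58 - 11) - 21 ≡ 13. → (11, 13)
3H = (11, 13).
Finally 3G + 3H:
(34, 34) + (11, 13). λ = (13 - 34)/(11 - 34) ≡ 40/38 mod 61. 38⁻¹ ≡ 53 (mod 61), so λ ≡ 46.
  x = λ² - 34 - 11 = 2116 - 45 ≡ 58; y = λ·(34 - 58) - 34 ≡ 21. → (58, 21)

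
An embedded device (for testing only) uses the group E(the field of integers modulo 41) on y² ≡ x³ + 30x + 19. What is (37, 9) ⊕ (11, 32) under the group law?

(37, 9) + (11, 32). λ = (32 - 9)/(11 - 37) ≡ 23/15 mod 41. 15⁻¹ ≡ 11 (mod 41), so λ ≡ 7.
  x = λ² - 37 - 11 = 49 - 48 ≡ 1; y = λ·(37 - 1) - 9 ≡ 38. → (1, 38)

(1, 38)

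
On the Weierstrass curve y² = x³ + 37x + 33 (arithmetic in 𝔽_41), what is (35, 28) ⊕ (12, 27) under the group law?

(4, 9)

(35, 28) + (12, 27). λ = (27 - 28)/(12 - 35) ≡ 40/18 mod 41. 18⁻¹ ≡ 16 (mod 41) since 18·16 = 288 ≡ 1, so λ ≡ 25.
  x = λ² - 35 - 12 = 625 - 47 ≡ 4; y = λ·(35 - 4) - 28 ≡ 9. → (4, 9)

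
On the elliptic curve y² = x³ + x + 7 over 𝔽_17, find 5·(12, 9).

(12, 8)

Write P = (12, 9).
Repeated addition: build up to 5P.
2P: tangent at (12, 9): λ = (3·12² + 1)/(2·9) ≡ 8/1. 1⁻¹ ≡ 1 (mod 17), so λ ≡ 8·1 ≡ 8.
  x = λ² - 12 - 12 = 64 - 24 ≡ 6; y = λ·(12 - 6) - 9 ≡ 5. → (6, 5)
3P: (6, 5) + (12, 9). λ = (9 - 5)/(12 - 6) ≡ 4/6 mod 17. 6⁻¹ ≡ 3 (mod 17), so λ ≡ 12.
  x = λ² - 6 - 12 = 144 - 18 ≡ 7; y = λ·(6 - 7) - 5 ≡ 0. → (7, 0)
4P: (7, 0) + (12, 9). λ = (9 - 0)/(12 - 7) ≡ 9/5 mod 17. 5⁻¹ ≡ 7 (mod 17), so λ ≡ 12.
  x = λ² - 7 - 12 = 144 - 19 ≡ 6; y = λ·(7 - 6) - 0 ≡ 12. → (6, 12)
5P: (6, 12) + (12, 9). λ = (9 - 12)/(12 - 6) ≡ 14/6 mod 17. 6⁻¹ ≡ 3 (mod 17) since 6·3 = 18 ≡ 1, so λ ≡ 8.
  x = λ² - 6 - 12 = 64 - 18 ≡ 12; y = λ·(6 - 12) - 12 ≡ 8. → (12, 8)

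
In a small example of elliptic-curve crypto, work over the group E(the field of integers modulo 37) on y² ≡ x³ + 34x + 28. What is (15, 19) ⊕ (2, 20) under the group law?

(15, 19) + (2, 20). λ = (20 - 19)/(2 - 15) ≡ 1/24 mod 37. 24⁻¹ ≡ 17 (mod 37) since 24·17 = 408 ≡ 1, so λ ≡ 17.
  x = λ² - 15 - 2 = 289 - 17 ≡ 13; y = λ·(15 - 13) - 19 ≡ 15. → (13, 15)

(13, 15)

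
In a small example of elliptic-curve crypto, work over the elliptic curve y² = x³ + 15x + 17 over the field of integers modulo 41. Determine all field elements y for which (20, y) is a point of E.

x³ + 15x + 17 = 8317 ≡ 35 (mod 41).
35 is a non-residue mod 41; no y exists.

none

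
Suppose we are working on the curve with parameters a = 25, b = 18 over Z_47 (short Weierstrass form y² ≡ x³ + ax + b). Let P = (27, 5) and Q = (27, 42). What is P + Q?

O

The two points share x = 27 and their y-coordinates satisfy 5 + 42 ≡ 0 (mod 47), so they are inverses. Their sum is ∞.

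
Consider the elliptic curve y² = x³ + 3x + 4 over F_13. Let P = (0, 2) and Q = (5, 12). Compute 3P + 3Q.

First 3P:
Repeated addition: build up to 3P.
2P: tangent at (0, 2): λ = (3·0² + 3)/(2·2) ≡ 3/4. 4⁻¹ ≡ 10 (mod 13) since 4·10 = 40 ≡ 1, so λ ≡ 3·10 ≡ 4.
  x = λ² - 0 - 0 = 16 - 0 ≡ 3; y = λ·(0 - 3) - 2 ≡ 12. → (3, 12)
3P: (3, 12) + (0, 2). λ = (2 - 12)/(0 - 3) ≡ 3/10 mod 13. 10⁻¹ ≡ 4 (mod 13) since 10·4 = 40 ≡ 1, so λ ≡ 12.
  x = λ² - 3 - 0 = 144 - 3 ≡ 11; y = λ·(3 - 11) - 12 ≡ 9. → (11, 9)
3P = (11, 9).
Next 3Q:
Repeated addition: build up to 3Q.
2Q: tangent at (5, 12): λ = (3·5² + 3)/(2·12) ≡ 0/11. 11⁻¹ ≡ 6 (mod 13), so λ ≡ 0·6 ≡ 0.
  x = λ² - 5 - 5 = 0 - 10 ≡ 3; y = λ·(5 - 3) - 12 ≡ 1. → (3, 1)
3Q: (3, 1) + (5, 12). λ = (12 - 1)/(5 - 3) ≡ 11/2 mod 13. 2⁻¹ ≡ 7 (mod 13), so λ ≡ 12.
  x = λ² - 3 - 5 = 144 - 8 ≡ 6; y = λ·(3 - 6) - 1 ≡ 2. → (6, 2)
3Q = (6, 2).
Finally 3P + 3Q:
(11, 9) + (6, 2). λ = (2 - 9)/(6 - 11) ≡ 6/8 mod 13. 8⁻¹ ≡ 5 (mod 13), so λ ≡ 4.
  x = λ² - 11 - 6 = 16 - 17 ≡ 12; y = λ·(11 - 12) - 9 ≡ 0. → (12, 0)

(12, 0)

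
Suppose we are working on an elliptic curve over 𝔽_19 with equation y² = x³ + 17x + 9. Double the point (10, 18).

(8, 7)

tangent at (10, 18): λ = (3·10² + 17)/(2·18) ≡ 13/17. 17⁻¹ ≡ 9 (mod 19) since 17·9 = 153 ≡ 1, so λ ≡ 13·9 ≡ 3.
  x = λ² - 10 - 10 = 9 - 20 ≡ 8; y = λ·(10 - 8) - 18 ≡ 7. → (8, 7)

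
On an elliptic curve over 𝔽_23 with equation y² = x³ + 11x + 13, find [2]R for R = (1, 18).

tangent at (1, 18): λ = (3·1² + 11)/(2·18) ≡ 14/13. 13⁻¹ ≡ 16 (mod 23), so λ ≡ 14·16 ≡ 17.
  x = λ² - 1 - 1 = 289 - 2 ≡ 11; y = λ·(1 - 11) - 18 ≡ 19. → (11, 19)

(11, 19)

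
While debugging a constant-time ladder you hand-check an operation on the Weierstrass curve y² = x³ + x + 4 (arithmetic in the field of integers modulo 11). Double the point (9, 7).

(2, 5)

tangent at (9, 7): λ = (3·9² + 1)/(2·7) ≡ 2/3. 3⁻¹ ≡ 4 (mod 11), so λ ≡ 2·4 ≡ 8.
  x = λ² - 9 - 9 = 64 - 18 ≡ 2; y = λ·(9 - 2) - 7 ≡ 5. → (2, 5)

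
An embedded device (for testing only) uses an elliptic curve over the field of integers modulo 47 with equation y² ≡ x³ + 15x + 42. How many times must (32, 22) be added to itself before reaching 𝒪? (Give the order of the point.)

2P: tangent at (32, 22): λ = (3·32² + 15)/(2·22) ≡ 32/44. 44⁻¹ ≡ 31 (mod 47) since 44·31 = 1364 ≡ 1, so λ ≡ 32·31 ≡ 5.
  x = λ² - 32 - 32 = 25 - 64 ≡ 8; y = λ·(32 - 8) - 22 ≡ 4. → (8, 4)
3P: (8, 4) + (32, 22). λ = (22 - 4)/(32 - 8) ≡ 18/24 mod 47. 24⁻¹ ≡ 2 (mod 47), so λ ≡ 36.
  x = λ² - 8 - 32 = 1296 - 40 ≡ 34; y = λ·(8 - 34) - 4 ≡ 0. → (34, 0)
4P: (34, 0) + (32, 22). λ = (22 - 0)/(32 - 34) ≡ 22/45 mod 47. 45⁻¹ ≡ 23 (mod 47), so λ ≡ 36.
  x = λ² - 34 - 32 = 1296 - 66 ≡ 8; y = λ·(34 - 8) - 0 ≡ 43. → (8, 43)
5P: (8, 43) + (32, 22). λ = (22 - 43)/(32 - 8) ≡ 26/24 mod 47. 24⁻¹ ≡ 2 (mod 47), so λ ≡ 5.
  x = λ² - 8 - 32 = 25 - 40 ≡ 32; y = λ·(8 - 32) - 43 ≡ 25. → (32, 25)
6P: (32, 25) + (32, 22): same x and y₁ ≡ -y₂, so the sum is 𝒪.
6P = 𝒪, so the order is 6.

6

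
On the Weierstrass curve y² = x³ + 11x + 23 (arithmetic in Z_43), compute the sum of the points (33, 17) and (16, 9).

(3, 30)

(33, 17) + (16, 9). λ = (9 - 17)/(16 - 33) ≡ 35/26 mod 43. 26⁻¹ ≡ 5 (mod 43), so λ ≡ 3.
  x = λ² - 33 - 16 = 9 - 49 ≡ 3; y = λ·(33 - 3) - 17 ≡ 30. → (3, 30)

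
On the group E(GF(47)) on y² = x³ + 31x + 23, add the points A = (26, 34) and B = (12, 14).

(26, 34) + (12, 14). λ = (14 - 34)/(12 - 26) ≡ 27/33 mod 47. 33⁻¹ ≡ 10 (mod 47), so λ ≡ 35.
  x = λ² - 26 - 12 = 1225 - 38 ≡ 12; y = λ·(26 - 12) - 34 ≡ 33. → (12, 33)

(12, 33)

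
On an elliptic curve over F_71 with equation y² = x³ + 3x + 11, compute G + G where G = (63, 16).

(41, 16)

tangent at (63, 16): λ = (3·63² + 3)/(2·16) ≡ 53/32. 32⁻¹ ≡ 20 (mod 71), so λ ≡ 53·20 ≡ 66.
  x = λ² - 63 - 63 = 4356 - 126 ≡ 41; y = λ·(63 - 41) - 16 ≡ 16. → (41, 16)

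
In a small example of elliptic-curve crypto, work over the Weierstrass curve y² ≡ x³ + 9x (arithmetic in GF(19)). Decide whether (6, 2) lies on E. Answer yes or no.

yes

y² = 2² ≡ 4; x³ + 9x + 0 = 270 ≡ 4 (mod 19). 4 = 4.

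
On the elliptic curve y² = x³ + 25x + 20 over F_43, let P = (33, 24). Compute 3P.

(26, 33)

Repeated addition: build up to 3P.
2P: tangent at (33, 24): λ = (3·33² + 25)/(2·24) ≡ 24/5. 5⁻¹ ≡ 26 (mod 43), so λ ≡ 24·26 ≡ 22.
  x = λ² - 33 - 33 = 484 - 66 ≡ 31; y = λ·(33 - 31) - 24 ≡ 20. → (31, 20)
3P: (31, 20) + (33, 24). λ = (24 - 20)/(33 - 31) ≡ 4/2 mod 43. 2⁻¹ ≡ 22 (mod 43) since 2·22 = 44 ≡ 1, so λ ≡ 2.
  x = λ² - 31 - 33 = 4 - 64 ≡ 26; y = λ·(31 - 26) - 20 ≡ 33. → (26, 33)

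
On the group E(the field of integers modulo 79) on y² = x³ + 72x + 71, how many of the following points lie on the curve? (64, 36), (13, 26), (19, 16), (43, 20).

(64, 36): 36² ≡ 32, rhs ≡ 40 → off.
(13, 26): 26² ≡ 44, rhs ≡ 44 → on.
(19, 16): 16² ≡ 19, rhs ≡ 3 → off.
(43, 20): 20² ≡ 5, rhs ≡ 40 → off.

1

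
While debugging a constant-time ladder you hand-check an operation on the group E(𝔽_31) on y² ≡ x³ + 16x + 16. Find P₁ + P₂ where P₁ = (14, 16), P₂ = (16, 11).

(15, 2)

(14, 16) + (16, 11). λ = (11 - 16)/(16 - 14) ≡ 26/2 mod 31. 2⁻¹ ≡ 16 (mod 31) since 2·16 = 32 ≡ 1, so λ ≡ 13.
  x = λ² - 14 - 16 = 169 - 30 ≡ 15; y = λ·(14 - 15) - 16 ≡ 2. → (15, 2)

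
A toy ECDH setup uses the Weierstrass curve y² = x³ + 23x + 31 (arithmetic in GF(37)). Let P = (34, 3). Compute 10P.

Double-and-add on 10 = (1010)₂. Start with P = (34, 3) for the leading 1-bit.
double: tangent at (34, 3): λ = (3·34² + 23)/(2·3) ≡ 13/6. 6⁻¹ ≡ 31 (mod 37) since 6·31 = 186 ≡ 1, so λ ≡ 13·31 ≡ 33.
  x = λ² - 34 - 34 = 1089 - 68 ≡ 22; y = λ·(34 - 22) - 3 ≡ 23. → (22, 23)
double: tangent at (22, 23): λ = (3·22² + 23)/(2·23) ≡ 32/9. 9⁻¹ ≡ 33 (mod 37), so λ ≡ 32·33 ≡ 20.
  x = λ² - 22 - 22 = 400 - 44 ≡ 23; y = λ·(22 - 23) - 23 ≡ 31. → (23, 31)
add P: (23, 31) + (34, 3). λ = (3 - 31)/(34 - 23) ≡ 9/11 mod 37. 11⁻¹ ≡ 27 (mod 37), so λ ≡ 21.
  x = λ² - 23 - 34 = 441 - 57 ≡ 14; y = λ·(23 - 14) - 31 ≡ 10. → (14, 10)
double: tangent at (14, 10): λ = (3·14² + 23)/(2·10) ≡ 19/20. 20⁻¹ ≡ 13 (mod 37) since 20·13 = 260 ≡ 1, so λ ≡ 19·13 ≡ 25.
  x = λ² - 14 - 14 = 625 - 28 ≡ 5; y = λ·(14 - 5) - 10 ≡ 30. → (5, 30)

(5, 30)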